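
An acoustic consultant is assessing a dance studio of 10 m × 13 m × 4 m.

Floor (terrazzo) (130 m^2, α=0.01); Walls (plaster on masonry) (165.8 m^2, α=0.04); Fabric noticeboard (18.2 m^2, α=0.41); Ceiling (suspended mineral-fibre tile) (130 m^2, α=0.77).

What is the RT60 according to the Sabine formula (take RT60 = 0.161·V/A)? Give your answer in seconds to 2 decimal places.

0.72 s

Summing Sᵢαᵢ: 1.300 + 6.632 + 7.462 + 100.100 → A = 115.494 sabins.
Volume V = 10 × 13 × 4 = 520 m³.
T = 0.161 V/A = 0.161·520/115.494 = 0.72 s.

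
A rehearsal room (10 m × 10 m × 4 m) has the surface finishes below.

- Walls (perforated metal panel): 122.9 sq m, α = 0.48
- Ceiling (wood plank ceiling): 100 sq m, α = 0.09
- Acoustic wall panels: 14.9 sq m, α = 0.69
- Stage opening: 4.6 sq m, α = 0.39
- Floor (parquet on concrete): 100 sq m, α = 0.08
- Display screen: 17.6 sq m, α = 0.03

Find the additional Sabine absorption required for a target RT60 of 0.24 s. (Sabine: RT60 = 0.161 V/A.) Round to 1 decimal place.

Total absorption A₁ = 122.9*0.48 + 100*0.09 + 14.9*0.69 + 4.6*0.39 + 100*0.08 + 17.6*0.03
  = 58.992 + 9.000 + 10.281 + 1.794 + 8.000 + 0.528 = 88.595 sq m sabins.
Target A₂ = 0.161·400/0.24 = 268.333 sabins (V = 400 m³).
Additional absorption ΔA = 268.333 − 88.595 = 179.7 sabins.

179.7 sabins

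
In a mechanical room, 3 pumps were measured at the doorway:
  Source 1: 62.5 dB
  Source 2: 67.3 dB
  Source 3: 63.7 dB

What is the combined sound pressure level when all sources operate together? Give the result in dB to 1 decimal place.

69.8 dB

Σ 10^(Lᵢ/10) = 9.493e+06.
Back to dB: 10·log₁₀ Σ = 69.8 dB.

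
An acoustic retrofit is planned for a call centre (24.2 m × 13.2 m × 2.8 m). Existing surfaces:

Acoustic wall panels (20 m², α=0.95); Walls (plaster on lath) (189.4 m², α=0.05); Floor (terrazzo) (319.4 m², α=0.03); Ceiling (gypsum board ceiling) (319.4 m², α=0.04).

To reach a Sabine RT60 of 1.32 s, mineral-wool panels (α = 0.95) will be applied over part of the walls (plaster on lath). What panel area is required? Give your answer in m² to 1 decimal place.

A₁ = Σ Sᵢαᵢ = 20*0.95 + 189.4*0.05 + 319.4*0.03 + 319.4*0.04 = 50.828 sabins.
V = 894.432 m³. Target absorption A₂ = 0.161 × 894.432 / 1.32 = 109.094 sabins.
ΔA needed = 109.094 − 50.828 = 58.266 sabins.
Each m² of panel replacing the walls (plaster on lath) adds (0.95 − 0.05) = 0.90 sabins.
Area = ΔA/Δα = 58.266/0.90 = 64.7 m².

64.7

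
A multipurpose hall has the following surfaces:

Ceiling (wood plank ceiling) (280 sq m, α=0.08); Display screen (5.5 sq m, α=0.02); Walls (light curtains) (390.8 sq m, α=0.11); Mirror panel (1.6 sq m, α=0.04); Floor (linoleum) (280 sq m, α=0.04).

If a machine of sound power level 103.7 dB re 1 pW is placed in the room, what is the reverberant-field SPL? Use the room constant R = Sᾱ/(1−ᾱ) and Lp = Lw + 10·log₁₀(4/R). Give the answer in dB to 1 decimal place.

Σ(Sᵢαᵢ) = 280·0.08 + 5.5·0.02 + 390.8·0.11 + 1.6·0.04 + 280·0.04 = 76.762; total area S = 957.9 sq m.
ᾱ = 0.0801, so room constant R = A/(1−ᾱ) = 83.446 sq m.
Lp = Lw + 10 log₁₀(4/R) = 103.7 -13.19 = 90.5 dB.

90.5 dB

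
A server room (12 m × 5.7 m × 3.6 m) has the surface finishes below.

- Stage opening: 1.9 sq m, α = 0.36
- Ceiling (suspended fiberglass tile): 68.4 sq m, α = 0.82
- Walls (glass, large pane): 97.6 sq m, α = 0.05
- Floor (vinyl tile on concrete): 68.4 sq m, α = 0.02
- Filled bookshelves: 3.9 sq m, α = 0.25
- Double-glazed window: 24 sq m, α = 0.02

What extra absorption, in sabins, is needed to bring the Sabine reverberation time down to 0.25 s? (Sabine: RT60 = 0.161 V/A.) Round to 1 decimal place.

Summing Sᵢαᵢ: 0.684 + 56.088 + 4.880 + 1.368 + 0.975 + 0.480 → A₁ = 64.475 sabins.
V = 246.24 m³. Required absorption A₂ = 0.161 × 246.24 / 0.25 = 158.579 sabins.
ΔA = A₂ − A₁ = 158.579 − 64.475 = 94.1 sabins.

94.1 sabins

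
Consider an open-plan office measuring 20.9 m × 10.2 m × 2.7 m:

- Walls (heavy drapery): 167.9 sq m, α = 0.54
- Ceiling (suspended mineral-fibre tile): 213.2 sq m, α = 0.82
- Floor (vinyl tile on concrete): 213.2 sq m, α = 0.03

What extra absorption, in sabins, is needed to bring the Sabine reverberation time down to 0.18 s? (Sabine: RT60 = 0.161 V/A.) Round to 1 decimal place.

Summing Sᵢαᵢ: 90.666 + 174.824 + 6.396 → A₁ = 271.886 sabins.
Target A₂ = 0.161·575.586/0.18 = 514.830 sabins (V = 575.586 m³).
Additional absorption ΔA = 514.830 − 271.886 = 242.9 sabins.

242.9 sabins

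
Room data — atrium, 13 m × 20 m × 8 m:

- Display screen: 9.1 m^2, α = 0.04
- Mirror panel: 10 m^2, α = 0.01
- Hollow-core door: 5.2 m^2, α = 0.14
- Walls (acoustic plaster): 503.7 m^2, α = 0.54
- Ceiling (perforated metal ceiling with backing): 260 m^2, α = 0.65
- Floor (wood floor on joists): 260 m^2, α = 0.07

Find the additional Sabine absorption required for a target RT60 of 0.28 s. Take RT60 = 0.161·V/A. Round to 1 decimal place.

Summing Sᵢαᵢ: 0.364 + 0.100 + 0.728 + 271.998 + 169.000 + 18.200 → A₁ = 460.390 sabins.
V = 2080 m³. Required absorption A₂ = 0.161 × 2080 / 0.28 = 1196.000 sabins.
Additional absorption ΔA = 1196.000 − 460.390 = 735.6 sabins.

735.6 sabins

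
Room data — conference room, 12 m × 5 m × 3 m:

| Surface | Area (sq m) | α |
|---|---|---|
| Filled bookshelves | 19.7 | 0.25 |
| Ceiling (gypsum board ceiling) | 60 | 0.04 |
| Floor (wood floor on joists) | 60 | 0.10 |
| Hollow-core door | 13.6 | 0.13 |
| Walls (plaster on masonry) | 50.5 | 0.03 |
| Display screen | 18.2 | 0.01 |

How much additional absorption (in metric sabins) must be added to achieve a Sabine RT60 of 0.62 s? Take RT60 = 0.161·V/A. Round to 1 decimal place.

Summing Sᵢαᵢ: 4.925 + 2.400 + 6.000 + 1.768 + 1.515 + 0.182 → A₁ = 16.790 sabins.
V = 180 m³. Required absorption A₂ = 0.161 × 180 / 0.62 = 46.742 sabins.
Shortfall: 46.742 − 16.790 = 30.0 sabins.

30.0 sabins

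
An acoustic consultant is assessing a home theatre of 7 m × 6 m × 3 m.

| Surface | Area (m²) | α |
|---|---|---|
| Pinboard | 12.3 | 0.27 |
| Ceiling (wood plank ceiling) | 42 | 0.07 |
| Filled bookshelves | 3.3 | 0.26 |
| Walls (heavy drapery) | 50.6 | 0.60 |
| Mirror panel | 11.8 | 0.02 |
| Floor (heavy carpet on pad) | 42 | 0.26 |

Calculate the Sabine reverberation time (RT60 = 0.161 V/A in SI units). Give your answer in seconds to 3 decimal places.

0.417 s

Total absorption A = 12.3×0.27 + 42×0.07 + 3.3×0.26 + 50.6×0.60 + 11.8×0.02 + 42×0.26
  = 3.321 + 2.940 + 0.858 + 30.360 + 0.236 + 10.920 = 48.635 m² sabins.
Room volume: 126 m³.
RT60 = 0.161 · V / A = 0.161 × 126 / 48.635 = 0.417 s.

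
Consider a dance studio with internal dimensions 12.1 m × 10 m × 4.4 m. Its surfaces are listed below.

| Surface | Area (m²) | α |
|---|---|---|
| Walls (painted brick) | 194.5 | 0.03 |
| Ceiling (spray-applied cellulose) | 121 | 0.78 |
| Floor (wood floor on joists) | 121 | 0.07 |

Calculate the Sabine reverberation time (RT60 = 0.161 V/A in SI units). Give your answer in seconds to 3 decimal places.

0.789 sec

A = Σ Sᵢαᵢ = 194.5·0.03 + 121·0.78 + 121·0.07 = 108.685 sabins.
V = 12.1·10·4.4 = 532.4 m³.
RT60 = 0.161 · V / A = 0.161 × 532.4 / 108.685 = 0.789 s.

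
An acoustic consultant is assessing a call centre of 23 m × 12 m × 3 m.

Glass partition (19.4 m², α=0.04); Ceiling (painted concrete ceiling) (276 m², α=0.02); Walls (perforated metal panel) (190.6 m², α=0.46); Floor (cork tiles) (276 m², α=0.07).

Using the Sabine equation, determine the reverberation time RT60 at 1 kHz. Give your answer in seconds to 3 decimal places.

Total absorption A = 19.4·0.04 + 276·0.02 + 190.6·0.46 + 276·0.07
  = 0.776 + 5.520 + 87.676 + 19.320 = 113.292 m² sabins.
V = 23·12·3 = 828 m³.
RT60 = 0.161 · V / A = 0.161 × 828 / 113.292 = 1.177 s.

1.177 s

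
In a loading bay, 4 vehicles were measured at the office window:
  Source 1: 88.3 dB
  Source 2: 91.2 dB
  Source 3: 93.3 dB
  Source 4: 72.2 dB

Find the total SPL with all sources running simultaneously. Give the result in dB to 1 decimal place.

96.2 dB

Converting to relative power and adding: 10^(88.3/10) + 10^(91.2/10) + 10^(93.3/10) + 10^(72.2/10) = 4.149e+09.
L_total = 10·log₁₀(4.149e+09) = 96.2 dB.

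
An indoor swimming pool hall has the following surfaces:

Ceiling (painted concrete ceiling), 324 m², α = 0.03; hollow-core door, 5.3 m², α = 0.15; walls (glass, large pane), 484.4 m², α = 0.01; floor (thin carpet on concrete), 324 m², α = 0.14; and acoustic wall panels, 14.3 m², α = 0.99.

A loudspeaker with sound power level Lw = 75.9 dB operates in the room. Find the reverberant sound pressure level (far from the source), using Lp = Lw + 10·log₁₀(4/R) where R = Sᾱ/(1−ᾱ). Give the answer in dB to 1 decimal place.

A = 74.876 sabins; S = 1152.0 m².
ᾱ = 0.0650, so room constant R = A/(1−ᾱ) = 80.081 m².
Lp = 75.9 + 10·log₁₀(4/80.081) = 75.9 + (-13.01) = 62.9 dB.

62.9 dB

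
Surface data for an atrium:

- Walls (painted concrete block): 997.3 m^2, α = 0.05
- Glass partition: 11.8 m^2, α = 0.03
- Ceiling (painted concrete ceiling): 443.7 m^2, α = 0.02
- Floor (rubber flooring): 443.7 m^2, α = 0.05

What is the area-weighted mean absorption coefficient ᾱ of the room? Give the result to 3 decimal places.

0.043

Total surface area S = 1896.5 m^2.
A = 997.3·0.05 + 11.8·0.03 + 443.7·0.02 + 443.7·0.05 = 81.278 sabins.
ᾱ = A/S = 0.043.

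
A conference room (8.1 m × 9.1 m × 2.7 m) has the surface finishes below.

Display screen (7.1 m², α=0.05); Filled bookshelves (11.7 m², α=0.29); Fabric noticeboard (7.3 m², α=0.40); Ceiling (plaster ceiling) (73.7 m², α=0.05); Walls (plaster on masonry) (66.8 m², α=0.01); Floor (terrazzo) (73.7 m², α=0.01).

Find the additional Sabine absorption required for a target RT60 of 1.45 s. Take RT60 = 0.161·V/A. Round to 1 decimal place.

Total absorption A₁ = 7.1·0.05 + 11.7·0.29 + 7.3·0.40 + 73.7·0.05 + 66.8·0.01 + 73.7·0.01
  = 0.355 + 3.393 + 2.920 + 3.685 + 0.668 + 0.737 = 11.758 m² sabins.
Target A₂ = 0.161·199.017/1.45 = 22.098 sabins (V = 199.017 m³).
Additional absorption ΔA = 22.098 − 11.758 = 10.3 sabins.

10.3 sabins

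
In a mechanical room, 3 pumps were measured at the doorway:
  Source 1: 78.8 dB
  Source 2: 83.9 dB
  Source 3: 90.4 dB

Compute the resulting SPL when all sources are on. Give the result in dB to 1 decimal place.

91.5 dB

Σ 10^(Lᵢ/10) = 1.418e+09.
Back to dB: 10·log₁₀ Σ = 91.5 dB.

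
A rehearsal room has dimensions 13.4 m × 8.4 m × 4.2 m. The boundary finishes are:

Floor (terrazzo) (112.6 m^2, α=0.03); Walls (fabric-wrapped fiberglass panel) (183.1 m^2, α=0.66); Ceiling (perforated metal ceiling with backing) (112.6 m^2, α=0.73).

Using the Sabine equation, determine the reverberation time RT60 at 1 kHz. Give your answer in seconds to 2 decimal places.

0.37 s

Equivalent absorption area: A = 112.6×0.03 + 183.1×0.66 + 112.6×0.73 = 206.422 m^2.
Volume V = 13.4 × 8.4 × 4.2 = 472.752 m³.
Sabine: RT60 = 0.161 × 472.752 / 206.422 = 0.37 s.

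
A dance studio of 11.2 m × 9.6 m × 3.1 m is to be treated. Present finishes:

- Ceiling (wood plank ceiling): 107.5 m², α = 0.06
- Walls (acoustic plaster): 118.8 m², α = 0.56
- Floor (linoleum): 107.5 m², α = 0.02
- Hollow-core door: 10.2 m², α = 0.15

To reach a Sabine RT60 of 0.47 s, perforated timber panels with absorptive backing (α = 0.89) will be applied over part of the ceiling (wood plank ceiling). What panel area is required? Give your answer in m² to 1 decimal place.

Equivalent absorption area: A₁ = 107.5·0.06 + 118.8·0.56 + 107.5·0.02 + 10.2·0.15 = 76.658 m².
V = 333.312 m³. Target absorption A₂ = 0.161 × 333.312 / 0.47 = 114.177 sabins.
Absorption to add: 114.177 − 76.658 = 37.519 sabins.
Net gain per m²: Δα = 0.89 − 0.06 = 0.83.
Area = ΔA/Δα = 37.519/0.83 = 45.2 m².

45.2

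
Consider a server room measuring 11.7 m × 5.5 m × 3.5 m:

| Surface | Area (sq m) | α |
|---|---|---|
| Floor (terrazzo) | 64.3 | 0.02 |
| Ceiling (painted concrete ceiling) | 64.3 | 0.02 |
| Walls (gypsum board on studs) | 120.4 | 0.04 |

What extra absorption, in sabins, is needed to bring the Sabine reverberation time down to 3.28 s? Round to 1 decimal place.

3.7 sabins

Total absorption A₁ = 64.3*0.02 + 64.3*0.02 + 120.4*0.04
  = 1.286 + 1.286 + 4.816 = 7.388 sq m sabins.
For T = 3.28 s, need A₂ = 0.161·V/T = 0.161·225.225/3.28 = 11.055 sabins.
Shortfall: 11.055 − 7.388 = 3.7 sabins.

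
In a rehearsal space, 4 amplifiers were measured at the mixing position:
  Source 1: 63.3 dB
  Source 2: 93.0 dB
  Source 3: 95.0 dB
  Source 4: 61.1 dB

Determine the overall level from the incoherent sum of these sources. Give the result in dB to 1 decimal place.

Converting to relative power and adding: 10^(63.3/10) + 10^(93.0/10) + 10^(95.0/10) + 10^(61.1/10) = 5.161e+09.
Back to dB: 10·log₁₀ Σ = 97.1 dB.

97.1 dB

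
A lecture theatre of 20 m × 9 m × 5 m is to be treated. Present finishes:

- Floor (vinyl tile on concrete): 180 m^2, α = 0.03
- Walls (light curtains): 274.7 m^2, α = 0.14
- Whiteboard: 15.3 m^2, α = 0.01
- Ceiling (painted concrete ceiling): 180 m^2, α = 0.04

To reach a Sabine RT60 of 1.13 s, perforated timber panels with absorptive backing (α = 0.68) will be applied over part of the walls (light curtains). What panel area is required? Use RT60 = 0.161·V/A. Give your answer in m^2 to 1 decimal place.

142.6

Equivalent absorption area: A₁ = 180*0.03 + 274.7*0.14 + 15.3*0.01 + 180*0.04 = 51.211 m^2.
Required A₂ = 0.161·900/1.13 = 128.230 sabins.
ΔA needed = 128.230 − 51.211 = 77.019 sabins.
Net gain per m^2: Δα = 0.68 − 0.14 = 0.54.
Panel area = 77.019 / 0.54 = 142.6 m^2.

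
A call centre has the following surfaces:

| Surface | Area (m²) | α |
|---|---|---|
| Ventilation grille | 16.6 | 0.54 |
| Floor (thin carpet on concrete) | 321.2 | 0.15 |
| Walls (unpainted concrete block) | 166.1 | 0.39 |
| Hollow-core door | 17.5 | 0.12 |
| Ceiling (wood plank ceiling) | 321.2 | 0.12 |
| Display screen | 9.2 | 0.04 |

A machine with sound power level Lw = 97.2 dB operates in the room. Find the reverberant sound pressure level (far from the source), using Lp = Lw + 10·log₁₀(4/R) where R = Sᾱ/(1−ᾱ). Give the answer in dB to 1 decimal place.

Σ(Sᵢαᵢ) = 16.6·0.54 + 321.2·0.15 + 166.1·0.39 + 17.5·0.12 + 321.2·0.12 + 9.2·0.04 = 162.935; total area S = 851.8 m².
ᾱ = 162.935/851.8 = 0.1913; R = Sᾱ/(1−ᾱ) = 162.935/(1−0.1913) = 201.478 m².
Lp = Lw + 10 log₁₀(4/R) = 97.2 -17.02 = 80.2 dB.

80.2 dB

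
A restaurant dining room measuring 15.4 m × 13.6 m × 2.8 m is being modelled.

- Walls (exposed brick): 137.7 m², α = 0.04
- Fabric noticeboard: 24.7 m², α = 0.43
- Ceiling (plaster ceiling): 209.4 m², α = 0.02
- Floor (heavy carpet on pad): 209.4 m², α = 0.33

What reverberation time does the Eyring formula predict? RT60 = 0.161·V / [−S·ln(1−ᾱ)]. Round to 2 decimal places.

S = Σ Sᵢ = 581.2 m².
Absorption A = 137.7×0.04 + 24.7×0.43 + 209.4×0.02 + 209.4×0.33 = 89.419 sabins.
ᾱ = 89.419 / 581.2 = 0.1539.
Eyring denominator: −S ln(1−ᾱ) = 97.129.
V = 15.4 × 13.6 × 2.8 = 586.432 m³.
T = 0.161·V/[−S·ln(1−ᾱ)] = 0.161·586.432/97.129 = 0.97 s.

0.97 seconds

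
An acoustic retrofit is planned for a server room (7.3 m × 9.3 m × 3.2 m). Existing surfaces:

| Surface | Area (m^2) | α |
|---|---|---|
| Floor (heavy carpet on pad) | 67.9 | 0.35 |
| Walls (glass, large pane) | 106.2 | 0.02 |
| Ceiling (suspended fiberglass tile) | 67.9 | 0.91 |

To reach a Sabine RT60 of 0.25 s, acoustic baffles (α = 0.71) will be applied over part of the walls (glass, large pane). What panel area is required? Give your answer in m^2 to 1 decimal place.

75.7

Equivalent absorption area: A₁ = 67.9*0.35 + 106.2*0.02 + 67.9*0.91 = 87.678 m^2.
Required A₂ = 0.161·217.248/0.25 = 139.908 sabins.
Absorption to add: 139.908 − 87.678 = 52.230 sabins.
Net gain per m^2: Δα = 0.71 − 0.02 = 0.69.
Area = ΔA/Δα = 52.230/0.69 = 75.7 m^2.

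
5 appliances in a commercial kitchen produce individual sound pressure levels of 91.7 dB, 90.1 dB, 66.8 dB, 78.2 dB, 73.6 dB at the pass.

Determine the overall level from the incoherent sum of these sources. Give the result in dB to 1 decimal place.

94.1 dB

Σ 10^(Lᵢ/10) = 2.596e+09.
L_total = 10·log₁₀(2.596e+09) = 94.1 dB.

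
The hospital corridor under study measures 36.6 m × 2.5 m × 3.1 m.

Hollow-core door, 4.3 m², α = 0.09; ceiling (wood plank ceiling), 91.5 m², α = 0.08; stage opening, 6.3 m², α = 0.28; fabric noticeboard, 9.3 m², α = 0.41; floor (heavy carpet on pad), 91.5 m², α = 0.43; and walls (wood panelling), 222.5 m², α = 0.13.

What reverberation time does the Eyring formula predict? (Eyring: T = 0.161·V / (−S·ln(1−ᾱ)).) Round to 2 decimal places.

0.50 sec

S = Σ Sᵢ = 425.4 m².
Absorption A = 4.3·0.09 + 91.5·0.08 + 6.3·0.28 + 9.3·0.41 + 91.5·0.43 + 222.5·0.13 = 81.554 sabins.
Mean coefficient ᾱ = A/S = 0.1917.
Eyring denominator: −S ln(1−ᾱ) = 90.534.
V = 36.6 × 2.5 × 3.1 = 283.65 m³.
T = 0.161·V/[−S·ln(1−ᾱ)] = 0.161·283.65/90.534 = 0.50 s.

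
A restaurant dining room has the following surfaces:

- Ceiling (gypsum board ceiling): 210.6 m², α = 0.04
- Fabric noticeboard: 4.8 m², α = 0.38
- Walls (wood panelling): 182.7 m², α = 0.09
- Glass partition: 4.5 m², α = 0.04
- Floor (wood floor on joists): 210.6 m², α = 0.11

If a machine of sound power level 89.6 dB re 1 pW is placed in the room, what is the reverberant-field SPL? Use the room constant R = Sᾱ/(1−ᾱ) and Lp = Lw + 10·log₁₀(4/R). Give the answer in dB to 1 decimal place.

78.3 dB

A = 50.037 sabins; S = 613.2 m².
ᾱ = 50.037/613.2 = 0.0816; R = Sᾱ/(1−ᾱ) = 50.037/(1−0.0816) = 54.483 m².
Lp = 89.6 + 10·log₁₀(4/54.483) = 89.6 + (-11.34) = 78.3 dB.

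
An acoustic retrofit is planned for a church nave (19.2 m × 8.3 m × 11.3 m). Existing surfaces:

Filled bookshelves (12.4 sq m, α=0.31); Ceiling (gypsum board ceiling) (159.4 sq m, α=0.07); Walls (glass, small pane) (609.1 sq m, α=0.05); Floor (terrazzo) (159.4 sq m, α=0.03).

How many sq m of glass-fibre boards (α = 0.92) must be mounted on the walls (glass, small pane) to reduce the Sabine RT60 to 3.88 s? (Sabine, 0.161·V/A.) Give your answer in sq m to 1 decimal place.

28.1

Total absorption A₁ = 12.4·0.31 + 159.4·0.07 + 609.1·0.05 + 159.4·0.03
  = 3.844 + 11.158 + 30.455 + 4.782 = 50.239 sq m sabins.
V = 1800.768 m³. Target absorption A₂ = 0.161 × 1800.768 / 3.88 = 74.723 sabins.
ΔA needed = 74.723 − 50.239 = 24.484 sabins.
Net gain per sq m: Δα = 0.92 − 0.05 = 0.87.
Panel area = 24.484 / 0.87 = 28.1 sq m.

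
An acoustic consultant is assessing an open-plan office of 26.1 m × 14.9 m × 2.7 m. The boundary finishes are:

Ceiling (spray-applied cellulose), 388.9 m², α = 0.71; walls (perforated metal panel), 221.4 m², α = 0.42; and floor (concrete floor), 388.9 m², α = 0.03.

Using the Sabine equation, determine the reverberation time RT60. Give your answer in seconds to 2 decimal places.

Total absorption A = 388.9·0.71 + 221.4·0.42 + 388.9·0.03
  = 276.119 + 92.988 + 11.667 = 380.774 m² sabins.
Volume V = 26.1 × 14.9 × 2.7 = 1050.003 m³.
T = 0.161 V/A = 0.161·1050.003/380.774 = 0.44 s.

0.44 s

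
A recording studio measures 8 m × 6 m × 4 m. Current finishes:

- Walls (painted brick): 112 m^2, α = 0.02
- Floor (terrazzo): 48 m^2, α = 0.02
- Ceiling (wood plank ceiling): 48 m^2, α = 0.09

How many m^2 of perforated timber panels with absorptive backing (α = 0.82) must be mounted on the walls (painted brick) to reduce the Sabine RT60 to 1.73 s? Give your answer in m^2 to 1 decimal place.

Total absorption A₁ = 112*0.02 + 48*0.02 + 48*0.09
  = 2.240 + 0.960 + 4.320 = 7.520 m^2 sabins.
Required A₂ = 0.161·192/1.73 = 17.868 sabins.
ΔA needed = 17.868 − 7.520 = 10.348 sabins.
Net gain per m^2: Δα = 0.82 − 0.02 = 0.80.
Panel area = 10.348 / 0.80 = 12.9 m^2.

12.9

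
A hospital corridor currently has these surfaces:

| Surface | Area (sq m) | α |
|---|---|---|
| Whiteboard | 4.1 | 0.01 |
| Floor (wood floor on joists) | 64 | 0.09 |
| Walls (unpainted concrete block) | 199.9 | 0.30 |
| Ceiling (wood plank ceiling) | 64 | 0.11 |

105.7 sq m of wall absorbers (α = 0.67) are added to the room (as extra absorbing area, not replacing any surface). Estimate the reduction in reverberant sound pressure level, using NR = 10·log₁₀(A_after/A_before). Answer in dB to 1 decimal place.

3.0 dB

Equivalent absorption area: A_before = 4.1×0.01 + 64×0.09 + 199.9×0.30 + 64×0.11 = 72.811 sq m.
Added absorption = 105.7 × 0.67 = 70.819 sabins.
New total A_after = 143.630 sabins.
NR = 10·log₁₀(143.630/72.811) = 3.0 dB.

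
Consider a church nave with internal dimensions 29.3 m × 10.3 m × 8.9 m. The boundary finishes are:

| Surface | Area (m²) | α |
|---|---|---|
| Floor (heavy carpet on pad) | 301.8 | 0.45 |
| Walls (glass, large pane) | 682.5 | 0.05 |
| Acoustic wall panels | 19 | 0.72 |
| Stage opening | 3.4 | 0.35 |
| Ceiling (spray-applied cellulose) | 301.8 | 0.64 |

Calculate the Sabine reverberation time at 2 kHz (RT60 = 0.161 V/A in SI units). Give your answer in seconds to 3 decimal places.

1.144 seconds

A = Σ Sᵢαᵢ = 301.8×0.45 + 682.5×0.05 + 19×0.72 + 3.4×0.35 + 301.8×0.64 = 377.957 sabins.
Room volume: 2685.931 m³.
T = 0.161 V/A = 0.161·2685.931/377.957 = 1.144 s.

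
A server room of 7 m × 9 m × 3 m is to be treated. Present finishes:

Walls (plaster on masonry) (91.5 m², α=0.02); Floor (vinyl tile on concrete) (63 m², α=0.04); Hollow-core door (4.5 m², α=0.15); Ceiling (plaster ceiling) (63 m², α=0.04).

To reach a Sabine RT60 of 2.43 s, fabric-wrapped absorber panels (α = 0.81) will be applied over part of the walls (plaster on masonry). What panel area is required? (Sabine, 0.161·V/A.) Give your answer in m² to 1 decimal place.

Summing Sᵢαᵢ: 1.830 + 2.520 + 0.675 + 2.520 → A₁ = 7.545 sabins.
Required A₂ = 0.161·189/2.43 = 12.522 sabins.
ΔA needed = 12.522 − 7.545 = 4.977 sabins.
Net gain per m²: Δα = 0.81 − 0.02 = 0.79.
Panel area = 4.977 / 0.79 = 6.3 m².

6.3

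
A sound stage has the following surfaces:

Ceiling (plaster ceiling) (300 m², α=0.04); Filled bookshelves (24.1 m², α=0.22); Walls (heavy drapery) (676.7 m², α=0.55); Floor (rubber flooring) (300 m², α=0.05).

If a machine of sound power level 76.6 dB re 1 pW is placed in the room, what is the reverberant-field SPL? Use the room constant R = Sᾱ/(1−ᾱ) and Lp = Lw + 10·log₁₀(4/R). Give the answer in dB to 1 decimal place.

54.9 dB

A = 404.487 sabins; S = 1300.8 m².
ᾱ = 404.487/1300.8 = 0.3110; R = Sᾱ/(1−ᾱ) = 404.487/(1−0.3110) = 587.064 m².
Lp = Lw + 10 log₁₀(4/R) = 76.6 -21.67 = 54.9 dB.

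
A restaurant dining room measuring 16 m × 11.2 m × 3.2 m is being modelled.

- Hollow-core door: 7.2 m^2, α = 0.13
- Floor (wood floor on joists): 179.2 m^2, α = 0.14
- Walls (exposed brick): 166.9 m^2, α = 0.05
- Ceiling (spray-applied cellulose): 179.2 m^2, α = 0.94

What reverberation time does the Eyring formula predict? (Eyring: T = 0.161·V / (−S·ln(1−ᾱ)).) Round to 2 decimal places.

S = Σ Sᵢ = 532.5 m^2.
Absorption A = 7.2·0.13 + 179.2·0.14 + 166.9·0.05 + 179.2·0.94 = 202.817 sabins.
ᾱ = 202.817 / 532.5 = 0.3809.
−S·ln(1−ᾱ) = −532.5 × ln(1 − 0.3809) = 255.328.
V = 16 × 11.2 × 3.2 = 573.44 m³.
T = 0.161·V/[−S·ln(1−ᾱ)] = 0.161·573.44/255.328 = 0.36 s.

0.36 seconds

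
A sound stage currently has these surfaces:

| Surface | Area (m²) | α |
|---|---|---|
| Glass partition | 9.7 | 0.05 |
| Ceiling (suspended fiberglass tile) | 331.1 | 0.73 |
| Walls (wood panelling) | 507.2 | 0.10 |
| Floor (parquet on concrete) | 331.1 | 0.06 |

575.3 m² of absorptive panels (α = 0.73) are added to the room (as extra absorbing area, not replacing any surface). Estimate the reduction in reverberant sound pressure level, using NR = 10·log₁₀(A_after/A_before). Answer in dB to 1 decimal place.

3.7 dB

A_before = Σ Sᵢαᵢ = 9.7·0.05 + 331.1·0.73 + 507.2·0.10 + 331.1·0.06 = 312.774 sabins.
Treatment contributes 575.3·0.73 = 419.969 sabins.
New total A_after = 732.743 sabins.
NR = 10·log₁₀(732.743/312.774) = 3.7 dB.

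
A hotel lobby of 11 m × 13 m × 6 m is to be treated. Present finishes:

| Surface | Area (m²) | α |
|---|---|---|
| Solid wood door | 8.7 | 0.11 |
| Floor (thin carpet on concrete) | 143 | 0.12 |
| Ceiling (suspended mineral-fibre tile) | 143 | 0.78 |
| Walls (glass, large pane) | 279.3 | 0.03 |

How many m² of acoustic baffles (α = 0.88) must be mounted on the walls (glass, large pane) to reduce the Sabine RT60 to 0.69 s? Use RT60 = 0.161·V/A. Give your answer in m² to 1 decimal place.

Summing Sᵢαᵢ: 0.957 + 17.160 + 111.540 + 8.379 → A₁ = 138.036 sabins.
V = 858 m³. Target absorption A₂ = 0.161 × 858 / 0.69 = 200.200 sabins.
Absorption to add: 200.200 − 138.036 = 62.164 sabins.
Net gain per m²: Δα = 0.88 − 0.03 = 0.85.
Panel area = 62.164 / 0.85 = 73.1 m².

73.1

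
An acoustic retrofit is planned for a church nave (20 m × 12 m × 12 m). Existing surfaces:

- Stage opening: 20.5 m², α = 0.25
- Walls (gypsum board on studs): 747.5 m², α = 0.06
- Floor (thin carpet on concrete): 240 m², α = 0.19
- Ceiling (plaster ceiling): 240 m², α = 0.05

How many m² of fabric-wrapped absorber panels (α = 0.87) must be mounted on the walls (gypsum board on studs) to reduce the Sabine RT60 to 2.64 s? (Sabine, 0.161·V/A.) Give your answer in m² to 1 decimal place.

84.0

Total absorption A₁ = 20.5·0.25 + 747.5·0.06 + 240·0.19 + 240·0.05
  = 5.125 + 44.850 + 45.600 + 12.000 = 107.575 m² sabins.
Required A₂ = 0.161·2880/2.64 = 175.636 sabins.
ΔA needed = 175.636 − 107.575 = 68.061 sabins.
Net gain per m²: Δα = 0.87 − 0.06 = 0.81.
Area = ΔA/Δα = 68.061/0.81 = 84.0 m².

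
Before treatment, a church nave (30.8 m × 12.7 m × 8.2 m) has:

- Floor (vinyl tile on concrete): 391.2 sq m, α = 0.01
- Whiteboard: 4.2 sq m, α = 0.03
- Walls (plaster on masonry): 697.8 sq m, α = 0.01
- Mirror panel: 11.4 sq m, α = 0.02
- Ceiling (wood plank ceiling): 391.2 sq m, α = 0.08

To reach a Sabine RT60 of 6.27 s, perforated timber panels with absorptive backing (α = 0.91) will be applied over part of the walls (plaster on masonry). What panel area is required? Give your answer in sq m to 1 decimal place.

Summing Sᵢαᵢ: 3.912 + 0.126 + 6.978 + 0.228 + 31.296 → A₁ = 42.540 sabins.
V = 3207.512 m³. Target absorption A₂ = 0.161 × 3207.512 / 6.27 = 82.362 sabins.
ΔA needed = 82.362 − 42.540 = 39.822 sabins.
Each sq m of panel replacing the walls (plaster on masonry) adds (0.91 − 0.01) = 0.90 sabins.
Area = ΔA/Δα = 39.822/0.90 = 44.2 sq m.

44.2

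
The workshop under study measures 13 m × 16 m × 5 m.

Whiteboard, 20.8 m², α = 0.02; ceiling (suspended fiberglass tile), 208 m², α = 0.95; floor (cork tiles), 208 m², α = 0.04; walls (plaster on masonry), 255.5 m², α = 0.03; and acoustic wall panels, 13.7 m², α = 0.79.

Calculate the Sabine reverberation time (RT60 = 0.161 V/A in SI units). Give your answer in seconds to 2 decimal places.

Equivalent absorption area: A = 20.8×0.02 + 208×0.95 + 208×0.04 + 255.5×0.03 + 13.7×0.79 = 224.824 m².
Room volume: 1040 m³.
RT60 = 0.161 · V / A = 0.161 × 1040 / 224.824 = 0.74 s.

0.74 sec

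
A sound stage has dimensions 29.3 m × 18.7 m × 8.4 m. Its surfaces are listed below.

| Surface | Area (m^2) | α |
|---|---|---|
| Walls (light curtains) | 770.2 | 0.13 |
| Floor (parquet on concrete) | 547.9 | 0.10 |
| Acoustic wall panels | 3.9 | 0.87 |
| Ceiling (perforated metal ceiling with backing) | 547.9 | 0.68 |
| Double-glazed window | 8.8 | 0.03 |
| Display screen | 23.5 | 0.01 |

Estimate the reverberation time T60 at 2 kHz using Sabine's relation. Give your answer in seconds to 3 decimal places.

1.394 s

Equivalent absorption area: A = 770.2·0.13 + 547.9·0.10 + 3.9·0.87 + 547.9·0.68 + 8.8·0.03 + 23.5·0.01 = 531.380 m^2.
V = 29.3·18.7·8.4 = 4602.444 m³.
T = 0.161 V/A = 0.161·4602.444/531.380 = 1.394 s.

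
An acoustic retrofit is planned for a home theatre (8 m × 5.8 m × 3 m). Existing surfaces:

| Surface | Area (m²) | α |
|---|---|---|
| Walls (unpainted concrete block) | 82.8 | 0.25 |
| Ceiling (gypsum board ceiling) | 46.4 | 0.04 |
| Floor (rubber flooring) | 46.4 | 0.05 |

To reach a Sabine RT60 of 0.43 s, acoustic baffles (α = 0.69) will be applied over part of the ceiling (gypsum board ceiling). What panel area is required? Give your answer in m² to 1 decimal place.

41.9

Equivalent absorption area: A₁ = 82.8×0.25 + 46.4×0.04 + 46.4×0.05 = 24.876 m².
V = 139.2 m³. Target absorption A₂ = 0.161 × 139.2 / 0.43 = 52.119 sabins.
ΔA needed = 52.119 − 24.876 = 27.243 sabins.
Net gain per m²: Δα = 0.69 − 0.04 = 0.65.
Area = ΔA/Δα = 27.243/0.65 = 41.9 m².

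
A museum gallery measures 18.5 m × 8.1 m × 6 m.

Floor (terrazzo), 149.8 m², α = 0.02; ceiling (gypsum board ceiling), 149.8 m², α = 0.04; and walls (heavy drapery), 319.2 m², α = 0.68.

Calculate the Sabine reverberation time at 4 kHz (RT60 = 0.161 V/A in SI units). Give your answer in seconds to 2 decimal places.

Equivalent absorption area: A = 149.8*0.02 + 149.8*0.04 + 319.2*0.68 = 226.044 m².
V = 18.5·8.1·6 = 899.1 m³.
RT60 = 0.161 · V / A = 0.161 × 899.1 / 226.044 = 0.64 s.

0.64 sec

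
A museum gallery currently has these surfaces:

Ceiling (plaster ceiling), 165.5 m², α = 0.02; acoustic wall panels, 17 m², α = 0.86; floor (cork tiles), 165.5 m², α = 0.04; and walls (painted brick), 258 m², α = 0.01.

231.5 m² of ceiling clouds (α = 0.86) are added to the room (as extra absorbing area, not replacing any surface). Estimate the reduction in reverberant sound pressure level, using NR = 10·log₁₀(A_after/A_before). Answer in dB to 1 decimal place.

Summing Sᵢαᵢ: 3.310 + 14.620 + 6.620 + 2.580 → A_before = 27.130 sabins.
Added absorption = 231.5 × 0.86 = 199.090 sabins.
A_after = 27.130 + 199.090 = 226.220 sabins.
Reduction = 10 log₁₀(A_after/A_before) = 10 log₁₀(8.3384) = 9.2 dB.

9.2 dB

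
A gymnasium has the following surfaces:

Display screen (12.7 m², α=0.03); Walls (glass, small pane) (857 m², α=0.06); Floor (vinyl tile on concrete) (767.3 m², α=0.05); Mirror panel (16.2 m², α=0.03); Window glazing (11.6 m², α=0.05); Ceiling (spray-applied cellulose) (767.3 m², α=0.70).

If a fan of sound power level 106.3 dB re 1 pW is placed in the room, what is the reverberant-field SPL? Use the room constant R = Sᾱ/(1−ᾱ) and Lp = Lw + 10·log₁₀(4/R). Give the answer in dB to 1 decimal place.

Σ(Sᵢαᵢ) = 12.7·0.03 + 857·0.06 + 767.3·0.05 + 16.2·0.03 + 11.6·0.05 + 767.3·0.70 = 628.342; total area S = 2432.1 m².
ᾱ = 0.2584, so room constant R = A/(1−ᾱ) = 847.279 m².
Lp = 106.3 + 10·log₁₀(4/847.279) = 106.3 + (-23.26) = 83.0 dB.

83.0 dB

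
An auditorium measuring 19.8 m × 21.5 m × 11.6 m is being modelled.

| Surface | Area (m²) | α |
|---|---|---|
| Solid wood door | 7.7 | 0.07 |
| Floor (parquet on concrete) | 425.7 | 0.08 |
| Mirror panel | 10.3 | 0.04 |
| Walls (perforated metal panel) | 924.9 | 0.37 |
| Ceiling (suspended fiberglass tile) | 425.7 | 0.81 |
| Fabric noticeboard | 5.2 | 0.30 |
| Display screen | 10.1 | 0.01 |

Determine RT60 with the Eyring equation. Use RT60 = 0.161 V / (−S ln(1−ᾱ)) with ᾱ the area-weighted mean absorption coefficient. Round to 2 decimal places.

S = Σ Sᵢ = 1809.6 m².
Absorption A = 7.7·0.07 + 425.7·0.08 + 10.3·0.04 + 924.9·0.37 + 425.7·0.81 + 5.2·0.30 + 10.1·0.01 = 723.698 sabins.
ᾱ = 723.698 / 1809.6 = 0.3999.
Eyring denominator: −S ln(1−ᾱ) = 924.088.
V = 19.8 × 21.5 × 11.6 = 4938.12 m³.
RT60 = 0.161 × 4938.12 / 924.088 = 0.86 s.

0.86 s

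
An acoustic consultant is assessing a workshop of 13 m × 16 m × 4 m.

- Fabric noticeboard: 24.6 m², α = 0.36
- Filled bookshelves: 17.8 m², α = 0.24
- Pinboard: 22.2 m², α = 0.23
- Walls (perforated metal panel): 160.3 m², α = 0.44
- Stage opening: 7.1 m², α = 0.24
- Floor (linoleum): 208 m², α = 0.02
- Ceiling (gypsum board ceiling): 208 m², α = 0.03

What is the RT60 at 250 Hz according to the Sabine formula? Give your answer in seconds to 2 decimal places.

Total absorption A = 24.6×0.36 + 17.8×0.24 + 22.2×0.23 + 160.3×0.44 + 7.1×0.24 + 208×0.02 + 208×0.03
  = 8.856 + 4.272 + 5.106 + 70.532 + 1.704 + 4.160 + 6.240 = 100.870 m² sabins.
Room volume: 832 m³.
T = 0.161 V/A = 0.161·832/100.870 = 1.33 s.

1.33 seconds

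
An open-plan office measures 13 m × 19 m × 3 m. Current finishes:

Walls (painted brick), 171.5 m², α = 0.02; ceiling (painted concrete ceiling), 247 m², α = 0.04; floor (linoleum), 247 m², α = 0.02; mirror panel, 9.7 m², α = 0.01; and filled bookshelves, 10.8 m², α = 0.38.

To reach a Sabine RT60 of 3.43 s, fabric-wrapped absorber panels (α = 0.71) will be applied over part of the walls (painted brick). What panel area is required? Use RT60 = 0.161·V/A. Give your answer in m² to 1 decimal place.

A₁ = Σ Sᵢαᵢ = 171.5*0.02 + 247*0.04 + 247*0.02 + 9.7*0.01 + 10.8*0.38 = 22.451 sabins.
V = 741 m³. Target absorption A₂ = 0.161 × 741 / 3.43 = 34.782 sabins.
Absorption to add: 34.782 − 22.451 = 12.331 sabins.
Each m² of panel replacing the walls (painted brick) adds (0.71 − 0.02) = 0.69 sabins.
Area = ΔA/Δα = 12.331/0.69 = 17.9 m².

17.9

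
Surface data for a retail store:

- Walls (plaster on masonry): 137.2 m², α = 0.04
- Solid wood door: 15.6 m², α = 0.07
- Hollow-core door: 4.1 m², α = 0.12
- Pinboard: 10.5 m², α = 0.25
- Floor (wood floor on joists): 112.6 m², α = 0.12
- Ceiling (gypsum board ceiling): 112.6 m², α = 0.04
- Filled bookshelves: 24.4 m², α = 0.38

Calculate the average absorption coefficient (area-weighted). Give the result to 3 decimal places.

0.089

S = Σ Sᵢ = 137.2 + 15.6 + 4.1 + 10.5 + 112.6 + 112.6 + 24.4 = 417.0 m².
Σ(Sᵢαᵢ) = 137.2*0.04 + 15.6*0.07 + 4.1*0.12 + 10.5*0.25 + 112.6*0.12 + 112.6*0.04 + 24.4*0.38 = 36.985.
ᾱ = 36.985 / 417.0 = 0.089.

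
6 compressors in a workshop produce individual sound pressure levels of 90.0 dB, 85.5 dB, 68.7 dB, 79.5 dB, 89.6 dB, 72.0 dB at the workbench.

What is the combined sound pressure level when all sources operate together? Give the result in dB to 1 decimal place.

Sum in the linear (power) domain: Σ 10^(Lᵢ/10) = 10^(90.0/10) + 10^(85.5/10) + 10^(68.7/10) + 10^(79.5/10) + 10^(89.6/10) + 10^(72.0/10) = 2.379e+09.
Back to dB: 10·log₁₀ Σ = 93.8 dB.

93.8 dB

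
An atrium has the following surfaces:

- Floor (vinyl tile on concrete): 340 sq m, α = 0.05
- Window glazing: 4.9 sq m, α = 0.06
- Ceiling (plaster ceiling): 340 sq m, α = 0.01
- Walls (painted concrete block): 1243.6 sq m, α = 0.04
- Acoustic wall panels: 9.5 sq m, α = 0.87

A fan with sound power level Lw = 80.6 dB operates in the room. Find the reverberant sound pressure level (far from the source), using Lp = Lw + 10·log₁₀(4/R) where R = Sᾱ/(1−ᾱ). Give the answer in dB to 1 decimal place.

67.5 dB

Σ(Sᵢαᵢ) = 340·0.05 + 4.9·0.06 + 340·0.01 + 1243.6·0.04 + 9.5·0.87 = 78.703; total area S = 1938.0 sq m.
ᾱ = 78.703/1938.0 = 0.0406; R = Sᾱ/(1−ᾱ) = 78.703/(1−0.0406) = 82.034 sq m.
Lp = 80.6 + 10·log₁₀(4/82.034) = 80.6 + (-13.12) = 67.5 dB.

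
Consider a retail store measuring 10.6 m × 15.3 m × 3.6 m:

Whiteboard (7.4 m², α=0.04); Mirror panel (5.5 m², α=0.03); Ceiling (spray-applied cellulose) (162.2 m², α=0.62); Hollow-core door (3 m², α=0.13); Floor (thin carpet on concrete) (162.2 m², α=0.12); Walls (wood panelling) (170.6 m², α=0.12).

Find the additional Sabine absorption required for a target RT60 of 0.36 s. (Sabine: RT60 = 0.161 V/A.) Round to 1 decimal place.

119.8 sabins

Summing Sᵢαᵢ: 0.296 + 0.165 + 100.564 + 0.390 + 19.464 + 20.472 → A₁ = 141.351 sabins.
Target A₂ = 0.161·583.848/0.36 = 261.110 sabins (V = 583.848 m³).
Additional absorption ΔA = 261.110 − 141.351 = 119.8 sabins.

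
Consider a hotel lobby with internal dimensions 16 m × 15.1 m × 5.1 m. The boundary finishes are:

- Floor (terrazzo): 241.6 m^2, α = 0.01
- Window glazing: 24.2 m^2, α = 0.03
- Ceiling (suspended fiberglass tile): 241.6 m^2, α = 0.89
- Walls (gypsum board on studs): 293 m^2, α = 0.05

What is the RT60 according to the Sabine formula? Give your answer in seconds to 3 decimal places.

0.852 s

Equivalent absorption area: A = 241.6×0.01 + 24.2×0.03 + 241.6×0.89 + 293×0.05 = 232.816 m^2.
Room volume: 1232.16 m³.
Sabine: RT60 = 0.161 × 1232.16 / 232.816 = 0.852 s.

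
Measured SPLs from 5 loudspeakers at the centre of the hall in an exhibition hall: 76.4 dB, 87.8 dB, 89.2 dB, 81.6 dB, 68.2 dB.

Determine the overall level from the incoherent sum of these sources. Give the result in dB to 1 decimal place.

92.1 dB

Converting to relative power and adding: 10^(76.4/10) + 10^(87.8/10) + 10^(89.2/10) + 10^(81.6/10) + 10^(68.2/10) = 1.629e+09.
Back to dB: 10·log₁₀ Σ = 92.1 dB.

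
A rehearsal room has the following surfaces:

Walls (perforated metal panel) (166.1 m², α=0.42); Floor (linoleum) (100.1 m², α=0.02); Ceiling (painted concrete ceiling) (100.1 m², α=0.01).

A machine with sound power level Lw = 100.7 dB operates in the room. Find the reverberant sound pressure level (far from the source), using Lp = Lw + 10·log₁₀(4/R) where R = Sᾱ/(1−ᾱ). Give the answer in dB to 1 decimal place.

Σ(Sᵢαᵢ) = 166.1×0.42 + 100.1×0.02 + 100.1×0.01 = 72.765; total area S = 366.3 m².
ᾱ = 72.765/366.3 = 0.1986; R = Sᾱ/(1−ᾱ) = 72.765/(1−0.1986) = 90.797 m².
Lp = 100.7 + 10·log₁₀(4/90.797) = 100.7 + (-13.56) = 87.1 dB.

87.1 dB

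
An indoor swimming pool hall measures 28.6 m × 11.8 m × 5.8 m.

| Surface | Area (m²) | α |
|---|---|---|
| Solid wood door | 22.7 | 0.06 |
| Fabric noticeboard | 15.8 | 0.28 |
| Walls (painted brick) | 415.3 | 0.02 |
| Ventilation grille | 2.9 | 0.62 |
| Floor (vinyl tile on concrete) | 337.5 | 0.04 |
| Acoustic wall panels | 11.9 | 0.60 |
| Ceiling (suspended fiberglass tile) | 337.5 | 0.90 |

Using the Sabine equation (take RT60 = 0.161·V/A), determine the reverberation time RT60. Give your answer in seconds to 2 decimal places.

0.93 s

A = Σ Sᵢαᵢ = 22.7*0.06 + 15.8*0.28 + 415.3*0.02 + 2.9*0.62 + 337.5*0.04 + 11.9*0.60 + 337.5*0.90 = 340.280 sabins.
Volume V = 28.6 × 11.8 × 5.8 = 1957.384 m³.
Sabine: RT60 = 0.161 × 1957.384 / 340.280 = 0.93 s.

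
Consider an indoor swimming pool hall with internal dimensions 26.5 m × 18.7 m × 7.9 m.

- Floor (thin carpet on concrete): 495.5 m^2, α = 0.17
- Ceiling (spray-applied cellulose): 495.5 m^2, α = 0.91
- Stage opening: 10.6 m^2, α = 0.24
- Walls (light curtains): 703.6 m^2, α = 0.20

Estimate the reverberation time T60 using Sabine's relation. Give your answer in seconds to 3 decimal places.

0.929 seconds

Equivalent absorption area: A = 495.5×0.17 + 495.5×0.91 + 10.6×0.24 + 703.6×0.20 = 678.404 m^2.
Room volume: 3914.845 m³.
Sabine: RT60 = 0.161 × 3914.845 / 678.404 = 0.929 s.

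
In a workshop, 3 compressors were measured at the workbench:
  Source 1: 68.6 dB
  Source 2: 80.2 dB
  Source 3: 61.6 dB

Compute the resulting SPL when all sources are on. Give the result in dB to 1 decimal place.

Σ 10^(Lᵢ/10) = 1.134e+08.
L_total = 10·log₁₀(1.134e+08) = 80.5 dB.

80.5 dB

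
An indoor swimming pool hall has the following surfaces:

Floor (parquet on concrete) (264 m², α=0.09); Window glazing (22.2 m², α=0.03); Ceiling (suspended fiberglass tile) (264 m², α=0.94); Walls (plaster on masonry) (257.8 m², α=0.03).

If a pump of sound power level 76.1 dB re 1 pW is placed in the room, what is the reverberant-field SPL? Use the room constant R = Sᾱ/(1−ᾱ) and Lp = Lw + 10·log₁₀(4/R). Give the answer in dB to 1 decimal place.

Σ(Sᵢαᵢ) = 264×0.09 + 22.2×0.03 + 264×0.94 + 257.8×0.03 = 280.320; total area S = 808.0 m².
ᾱ = 0.3469, so room constant R = A/(1−ᾱ) = 429.215 m².
Lp = 76.1 + 10·log₁₀(4/429.215) = 76.1 + (-20.31) = 55.8 dB.

55.8 dB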